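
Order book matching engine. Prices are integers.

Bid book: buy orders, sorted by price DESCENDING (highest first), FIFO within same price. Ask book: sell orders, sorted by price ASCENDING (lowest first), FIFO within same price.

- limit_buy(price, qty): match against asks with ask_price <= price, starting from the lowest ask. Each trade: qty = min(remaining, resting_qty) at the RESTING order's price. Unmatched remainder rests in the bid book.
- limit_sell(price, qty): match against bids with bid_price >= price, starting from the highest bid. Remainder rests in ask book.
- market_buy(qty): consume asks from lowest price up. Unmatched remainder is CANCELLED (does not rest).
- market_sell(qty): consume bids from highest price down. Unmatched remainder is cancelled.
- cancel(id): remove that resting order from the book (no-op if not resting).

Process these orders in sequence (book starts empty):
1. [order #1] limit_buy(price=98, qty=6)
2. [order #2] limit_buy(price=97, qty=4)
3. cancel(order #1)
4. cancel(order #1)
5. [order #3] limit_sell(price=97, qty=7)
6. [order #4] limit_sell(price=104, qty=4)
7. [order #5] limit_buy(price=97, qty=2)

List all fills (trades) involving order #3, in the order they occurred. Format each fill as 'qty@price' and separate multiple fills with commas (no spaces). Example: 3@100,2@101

After op 1 [order #1] limit_buy(price=98, qty=6): fills=none; bids=[#1:6@98] asks=[-]
After op 2 [order #2] limit_buy(price=97, qty=4): fills=none; bids=[#1:6@98 #2:4@97] asks=[-]
After op 3 cancel(order #1): fills=none; bids=[#2:4@97] asks=[-]
After op 4 cancel(order #1): fills=none; bids=[#2:4@97] asks=[-]
After op 5 [order #3] limit_sell(price=97, qty=7): fills=#2x#3:4@97; bids=[-] asks=[#3:3@97]
After op 6 [order #4] limit_sell(price=104, qty=4): fills=none; bids=[-] asks=[#3:3@97 #4:4@104]
After op 7 [order #5] limit_buy(price=97, qty=2): fills=#5x#3:2@97; bids=[-] asks=[#3:1@97 #4:4@104]

Answer: 4@97,2@97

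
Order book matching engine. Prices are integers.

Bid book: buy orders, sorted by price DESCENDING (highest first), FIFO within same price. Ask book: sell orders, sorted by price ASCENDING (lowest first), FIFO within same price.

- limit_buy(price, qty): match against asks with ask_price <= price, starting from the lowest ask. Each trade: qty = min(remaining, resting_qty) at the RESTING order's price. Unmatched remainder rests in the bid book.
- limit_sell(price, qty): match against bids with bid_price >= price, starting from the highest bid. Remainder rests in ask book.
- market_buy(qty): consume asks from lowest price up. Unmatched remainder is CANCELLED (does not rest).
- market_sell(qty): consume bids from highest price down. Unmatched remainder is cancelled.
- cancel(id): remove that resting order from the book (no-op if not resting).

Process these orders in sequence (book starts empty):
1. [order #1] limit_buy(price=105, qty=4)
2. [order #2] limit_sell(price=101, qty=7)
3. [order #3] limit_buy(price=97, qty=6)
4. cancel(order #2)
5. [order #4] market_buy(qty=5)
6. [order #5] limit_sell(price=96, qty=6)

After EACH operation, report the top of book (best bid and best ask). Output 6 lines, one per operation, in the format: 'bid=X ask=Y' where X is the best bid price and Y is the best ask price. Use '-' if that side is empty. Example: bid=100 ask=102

After op 1 [order #1] limit_buy(price=105, qty=4): fills=none; bids=[#1:4@105] asks=[-]
After op 2 [order #2] limit_sell(price=101, qty=7): fills=#1x#2:4@105; bids=[-] asks=[#2:3@101]
After op 3 [order #3] limit_buy(price=97, qty=6): fills=none; bids=[#3:6@97] asks=[#2:3@101]
After op 4 cancel(order #2): fills=none; bids=[#3:6@97] asks=[-]
After op 5 [order #4] market_buy(qty=5): fills=none; bids=[#3:6@97] asks=[-]
After op 6 [order #5] limit_sell(price=96, qty=6): fills=#3x#5:6@97; bids=[-] asks=[-]

Answer: bid=105 ask=-
bid=- ask=101
bid=97 ask=101
bid=97 ask=-
bid=97 ask=-
bid=- ask=-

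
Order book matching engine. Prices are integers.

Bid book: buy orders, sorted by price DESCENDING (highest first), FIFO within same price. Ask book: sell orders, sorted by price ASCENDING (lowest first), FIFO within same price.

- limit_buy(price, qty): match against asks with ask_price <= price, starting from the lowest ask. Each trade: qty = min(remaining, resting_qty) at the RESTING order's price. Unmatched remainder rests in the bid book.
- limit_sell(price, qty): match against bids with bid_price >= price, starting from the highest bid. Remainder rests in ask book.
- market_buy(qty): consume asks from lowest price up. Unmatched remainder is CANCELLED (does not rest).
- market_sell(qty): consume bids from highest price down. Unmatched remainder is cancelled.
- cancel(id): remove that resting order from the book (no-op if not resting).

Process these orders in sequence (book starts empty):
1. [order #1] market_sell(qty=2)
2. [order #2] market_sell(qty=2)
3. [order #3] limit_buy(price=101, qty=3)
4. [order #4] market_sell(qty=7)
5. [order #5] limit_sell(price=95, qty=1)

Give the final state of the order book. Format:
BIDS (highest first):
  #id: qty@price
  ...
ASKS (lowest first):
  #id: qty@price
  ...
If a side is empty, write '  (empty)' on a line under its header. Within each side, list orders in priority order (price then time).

Answer: BIDS (highest first):
  (empty)
ASKS (lowest first):
  #5: 1@95

Derivation:
After op 1 [order #1] market_sell(qty=2): fills=none; bids=[-] asks=[-]
After op 2 [order #2] market_sell(qty=2): fills=none; bids=[-] asks=[-]
After op 3 [order #3] limit_buy(price=101, qty=3): fills=none; bids=[#3:3@101] asks=[-]
After op 4 [order #4] market_sell(qty=7): fills=#3x#4:3@101; bids=[-] asks=[-]
After op 5 [order #5] limit_sell(price=95, qty=1): fills=none; bids=[-] asks=[#5:1@95]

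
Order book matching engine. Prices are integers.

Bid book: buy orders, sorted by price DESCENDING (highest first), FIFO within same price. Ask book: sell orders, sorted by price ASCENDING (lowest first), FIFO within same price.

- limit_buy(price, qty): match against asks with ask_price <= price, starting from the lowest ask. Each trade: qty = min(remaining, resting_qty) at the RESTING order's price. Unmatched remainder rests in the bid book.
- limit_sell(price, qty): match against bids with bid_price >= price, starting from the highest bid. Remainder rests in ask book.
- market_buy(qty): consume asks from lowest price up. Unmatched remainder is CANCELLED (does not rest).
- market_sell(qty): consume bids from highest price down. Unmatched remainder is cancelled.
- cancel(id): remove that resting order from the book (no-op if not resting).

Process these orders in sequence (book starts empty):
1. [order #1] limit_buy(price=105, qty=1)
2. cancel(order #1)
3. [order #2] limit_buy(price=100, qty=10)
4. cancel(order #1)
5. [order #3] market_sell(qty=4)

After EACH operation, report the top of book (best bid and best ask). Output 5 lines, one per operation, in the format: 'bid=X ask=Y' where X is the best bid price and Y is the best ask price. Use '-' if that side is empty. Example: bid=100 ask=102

Answer: bid=105 ask=-
bid=- ask=-
bid=100 ask=-
bid=100 ask=-
bid=100 ask=-

Derivation:
After op 1 [order #1] limit_buy(price=105, qty=1): fills=none; bids=[#1:1@105] asks=[-]
After op 2 cancel(order #1): fills=none; bids=[-] asks=[-]
After op 3 [order #2] limit_buy(price=100, qty=10): fills=none; bids=[#2:10@100] asks=[-]
After op 4 cancel(order #1): fills=none; bids=[#2:10@100] asks=[-]
After op 5 [order #3] market_sell(qty=4): fills=#2x#3:4@100; bids=[#2:6@100] asks=[-]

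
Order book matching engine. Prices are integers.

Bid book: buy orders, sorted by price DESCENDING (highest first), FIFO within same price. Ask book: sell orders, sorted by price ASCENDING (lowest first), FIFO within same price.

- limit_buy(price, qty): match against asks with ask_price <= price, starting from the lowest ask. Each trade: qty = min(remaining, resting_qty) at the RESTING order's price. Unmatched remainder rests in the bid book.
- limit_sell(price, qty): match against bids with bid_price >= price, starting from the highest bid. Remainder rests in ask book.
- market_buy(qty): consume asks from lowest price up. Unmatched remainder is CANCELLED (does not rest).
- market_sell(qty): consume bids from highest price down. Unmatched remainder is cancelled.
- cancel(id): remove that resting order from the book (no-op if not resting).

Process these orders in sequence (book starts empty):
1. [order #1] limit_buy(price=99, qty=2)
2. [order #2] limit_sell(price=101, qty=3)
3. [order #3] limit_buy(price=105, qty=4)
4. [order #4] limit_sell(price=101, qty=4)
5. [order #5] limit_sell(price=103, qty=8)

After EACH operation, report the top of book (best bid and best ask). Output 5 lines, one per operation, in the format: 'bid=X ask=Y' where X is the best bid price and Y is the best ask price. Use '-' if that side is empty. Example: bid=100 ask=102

After op 1 [order #1] limit_buy(price=99, qty=2): fills=none; bids=[#1:2@99] asks=[-]
After op 2 [order #2] limit_sell(price=101, qty=3): fills=none; bids=[#1:2@99] asks=[#2:3@101]
After op 3 [order #3] limit_buy(price=105, qty=4): fills=#3x#2:3@101; bids=[#3:1@105 #1:2@99] asks=[-]
After op 4 [order #4] limit_sell(price=101, qty=4): fills=#3x#4:1@105; bids=[#1:2@99] asks=[#4:3@101]
After op 5 [order #5] limit_sell(price=103, qty=8): fills=none; bids=[#1:2@99] asks=[#4:3@101 #5:8@103]

Answer: bid=99 ask=-
bid=99 ask=101
bid=105 ask=-
bid=99 ask=101
bid=99 ask=101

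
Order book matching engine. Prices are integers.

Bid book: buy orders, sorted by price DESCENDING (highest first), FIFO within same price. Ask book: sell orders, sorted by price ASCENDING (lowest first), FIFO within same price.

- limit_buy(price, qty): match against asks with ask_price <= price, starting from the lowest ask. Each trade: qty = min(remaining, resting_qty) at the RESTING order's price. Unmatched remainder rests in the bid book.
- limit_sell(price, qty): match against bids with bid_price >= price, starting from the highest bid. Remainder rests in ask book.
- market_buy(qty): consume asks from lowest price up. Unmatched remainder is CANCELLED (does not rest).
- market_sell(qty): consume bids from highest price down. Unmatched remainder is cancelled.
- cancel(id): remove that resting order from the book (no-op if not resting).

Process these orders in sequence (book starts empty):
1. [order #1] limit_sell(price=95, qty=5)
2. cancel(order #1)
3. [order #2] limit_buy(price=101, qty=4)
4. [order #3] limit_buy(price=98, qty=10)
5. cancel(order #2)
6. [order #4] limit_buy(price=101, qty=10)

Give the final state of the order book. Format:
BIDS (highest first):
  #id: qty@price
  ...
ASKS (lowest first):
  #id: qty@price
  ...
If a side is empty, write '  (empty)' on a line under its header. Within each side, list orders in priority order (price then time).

After op 1 [order #1] limit_sell(price=95, qty=5): fills=none; bids=[-] asks=[#1:5@95]
After op 2 cancel(order #1): fills=none; bids=[-] asks=[-]
After op 3 [order #2] limit_buy(price=101, qty=4): fills=none; bids=[#2:4@101] asks=[-]
After op 4 [order #3] limit_buy(price=98, qty=10): fills=none; bids=[#2:4@101 #3:10@98] asks=[-]
After op 5 cancel(order #2): fills=none; bids=[#3:10@98] asks=[-]
After op 6 [order #4] limit_buy(price=101, qty=10): fills=none; bids=[#4:10@101 #3:10@98] asks=[-]

Answer: BIDS (highest first):
  #4: 10@101
  #3: 10@98
ASKS (lowest first):
  (empty)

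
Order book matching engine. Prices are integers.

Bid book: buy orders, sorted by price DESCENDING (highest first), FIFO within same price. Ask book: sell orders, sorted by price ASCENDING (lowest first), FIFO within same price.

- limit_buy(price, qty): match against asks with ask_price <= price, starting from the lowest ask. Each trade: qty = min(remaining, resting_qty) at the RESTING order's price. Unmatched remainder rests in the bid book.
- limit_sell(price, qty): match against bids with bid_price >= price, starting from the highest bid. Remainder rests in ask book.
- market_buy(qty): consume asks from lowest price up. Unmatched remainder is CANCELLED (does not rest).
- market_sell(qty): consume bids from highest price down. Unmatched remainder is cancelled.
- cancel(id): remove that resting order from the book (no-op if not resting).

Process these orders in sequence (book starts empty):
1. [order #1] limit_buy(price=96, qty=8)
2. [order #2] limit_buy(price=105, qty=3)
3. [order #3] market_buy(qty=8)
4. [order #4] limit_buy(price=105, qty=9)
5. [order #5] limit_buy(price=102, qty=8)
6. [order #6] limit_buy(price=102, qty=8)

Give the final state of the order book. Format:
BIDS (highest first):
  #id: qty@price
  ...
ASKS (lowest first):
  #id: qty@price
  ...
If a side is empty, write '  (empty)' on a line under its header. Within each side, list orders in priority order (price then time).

After op 1 [order #1] limit_buy(price=96, qty=8): fills=none; bids=[#1:8@96] asks=[-]
After op 2 [order #2] limit_buy(price=105, qty=3): fills=none; bids=[#2:3@105 #1:8@96] asks=[-]
After op 3 [order #3] market_buy(qty=8): fills=none; bids=[#2:3@105 #1:8@96] asks=[-]
After op 4 [order #4] limit_buy(price=105, qty=9): fills=none; bids=[#2:3@105 #4:9@105 #1:8@96] asks=[-]
After op 5 [order #5] limit_buy(price=102, qty=8): fills=none; bids=[#2:3@105 #4:9@105 #5:8@102 #1:8@96] asks=[-]
After op 6 [order #6] limit_buy(price=102, qty=8): fills=none; bids=[#2:3@105 #4:9@105 #5:8@102 #6:8@102 #1:8@96] asks=[-]

Answer: BIDS (highest first):
  #2: 3@105
  #4: 9@105
  #5: 8@102
  #6: 8@102
  #1: 8@96
ASKS (lowest first):
  (empty)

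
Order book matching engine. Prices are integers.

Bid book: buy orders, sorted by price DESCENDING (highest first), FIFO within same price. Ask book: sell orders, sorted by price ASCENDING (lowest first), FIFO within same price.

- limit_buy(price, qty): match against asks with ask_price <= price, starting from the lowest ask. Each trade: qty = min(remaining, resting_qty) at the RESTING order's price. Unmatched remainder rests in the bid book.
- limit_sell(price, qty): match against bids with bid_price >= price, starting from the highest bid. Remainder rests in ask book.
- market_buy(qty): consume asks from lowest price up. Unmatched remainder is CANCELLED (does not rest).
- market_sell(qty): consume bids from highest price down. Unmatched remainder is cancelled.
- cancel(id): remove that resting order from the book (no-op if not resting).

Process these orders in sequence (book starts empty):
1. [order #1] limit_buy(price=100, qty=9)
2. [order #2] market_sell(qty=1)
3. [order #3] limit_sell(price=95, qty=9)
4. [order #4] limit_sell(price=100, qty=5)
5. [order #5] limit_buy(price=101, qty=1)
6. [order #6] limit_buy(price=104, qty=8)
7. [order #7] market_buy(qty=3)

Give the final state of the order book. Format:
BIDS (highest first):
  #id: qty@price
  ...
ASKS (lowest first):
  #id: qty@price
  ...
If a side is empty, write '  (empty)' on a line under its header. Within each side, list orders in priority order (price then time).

Answer: BIDS (highest first):
  #6: 3@104
ASKS (lowest first):
  (empty)

Derivation:
After op 1 [order #1] limit_buy(price=100, qty=9): fills=none; bids=[#1:9@100] asks=[-]
After op 2 [order #2] market_sell(qty=1): fills=#1x#2:1@100; bids=[#1:8@100] asks=[-]
After op 3 [order #3] limit_sell(price=95, qty=9): fills=#1x#3:8@100; bids=[-] asks=[#3:1@95]
After op 4 [order #4] limit_sell(price=100, qty=5): fills=none; bids=[-] asks=[#3:1@95 #4:5@100]
After op 5 [order #5] limit_buy(price=101, qty=1): fills=#5x#3:1@95; bids=[-] asks=[#4:5@100]
After op 6 [order #6] limit_buy(price=104, qty=8): fills=#6x#4:5@100; bids=[#6:3@104] asks=[-]
After op 7 [order #7] market_buy(qty=3): fills=none; bids=[#6:3@104] asks=[-]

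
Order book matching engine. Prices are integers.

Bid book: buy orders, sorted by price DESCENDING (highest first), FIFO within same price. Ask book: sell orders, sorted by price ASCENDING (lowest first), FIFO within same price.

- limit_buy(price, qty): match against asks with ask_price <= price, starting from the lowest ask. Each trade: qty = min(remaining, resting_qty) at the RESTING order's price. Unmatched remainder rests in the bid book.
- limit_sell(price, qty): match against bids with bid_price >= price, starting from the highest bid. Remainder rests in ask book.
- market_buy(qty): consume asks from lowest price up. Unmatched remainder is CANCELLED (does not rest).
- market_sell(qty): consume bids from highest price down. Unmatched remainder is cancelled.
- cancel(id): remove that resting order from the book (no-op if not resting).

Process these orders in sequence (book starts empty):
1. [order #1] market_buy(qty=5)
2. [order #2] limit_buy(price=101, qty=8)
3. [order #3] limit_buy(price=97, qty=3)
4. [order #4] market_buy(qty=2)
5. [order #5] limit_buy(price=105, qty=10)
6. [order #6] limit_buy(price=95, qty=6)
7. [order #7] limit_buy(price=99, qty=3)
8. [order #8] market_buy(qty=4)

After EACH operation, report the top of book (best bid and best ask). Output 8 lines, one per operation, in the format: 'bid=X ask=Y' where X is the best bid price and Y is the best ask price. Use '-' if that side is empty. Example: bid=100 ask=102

Answer: bid=- ask=-
bid=101 ask=-
bid=101 ask=-
bid=101 ask=-
bid=105 ask=-
bid=105 ask=-
bid=105 ask=-
bid=105 ask=-

Derivation:
After op 1 [order #1] market_buy(qty=5): fills=none; bids=[-] asks=[-]
After op 2 [order #2] limit_buy(price=101, qty=8): fills=none; bids=[#2:8@101] asks=[-]
After op 3 [order #3] limit_buy(price=97, qty=3): fills=none; bids=[#2:8@101 #3:3@97] asks=[-]
After op 4 [order #4] market_buy(qty=2): fills=none; bids=[#2:8@101 #3:3@97] asks=[-]
After op 5 [order #5] limit_buy(price=105, qty=10): fills=none; bids=[#5:10@105 #2:8@101 #3:3@97] asks=[-]
After op 6 [order #6] limit_buy(price=95, qty=6): fills=none; bids=[#5:10@105 #2:8@101 #3:3@97 #6:6@95] asks=[-]
After op 7 [order #7] limit_buy(price=99, qty=3): fills=none; bids=[#5:10@105 #2:8@101 #7:3@99 #3:3@97 #6:6@95] asks=[-]
After op 8 [order #8] market_buy(qty=4): fills=none; bids=[#5:10@105 #2:8@101 #7:3@99 #3:3@97 #6:6@95] asks=[-]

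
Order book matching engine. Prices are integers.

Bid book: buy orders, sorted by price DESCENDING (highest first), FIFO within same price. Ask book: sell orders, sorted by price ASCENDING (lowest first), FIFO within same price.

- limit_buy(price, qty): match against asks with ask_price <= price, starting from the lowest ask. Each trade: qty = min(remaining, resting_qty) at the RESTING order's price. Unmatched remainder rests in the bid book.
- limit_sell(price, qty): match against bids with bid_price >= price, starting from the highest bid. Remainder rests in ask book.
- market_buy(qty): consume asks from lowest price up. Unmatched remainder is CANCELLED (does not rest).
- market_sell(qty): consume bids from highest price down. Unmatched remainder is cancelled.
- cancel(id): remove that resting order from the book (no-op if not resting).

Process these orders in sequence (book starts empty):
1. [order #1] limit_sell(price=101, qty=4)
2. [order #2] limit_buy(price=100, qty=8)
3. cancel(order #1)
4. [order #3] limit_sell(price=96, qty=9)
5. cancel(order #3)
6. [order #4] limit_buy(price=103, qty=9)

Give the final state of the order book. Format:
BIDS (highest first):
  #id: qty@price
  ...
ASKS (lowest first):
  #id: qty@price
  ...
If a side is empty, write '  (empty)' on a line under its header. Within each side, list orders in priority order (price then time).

Answer: BIDS (highest first):
  #4: 9@103
ASKS (lowest first):
  (empty)

Derivation:
After op 1 [order #1] limit_sell(price=101, qty=4): fills=none; bids=[-] asks=[#1:4@101]
After op 2 [order #2] limit_buy(price=100, qty=8): fills=none; bids=[#2:8@100] asks=[#1:4@101]
After op 3 cancel(order #1): fills=none; bids=[#2:8@100] asks=[-]
After op 4 [order #3] limit_sell(price=96, qty=9): fills=#2x#3:8@100; bids=[-] asks=[#3:1@96]
After op 5 cancel(order #3): fills=none; bids=[-] asks=[-]
After op 6 [order #4] limit_buy(price=103, qty=9): fills=none; bids=[#4:9@103] asks=[-]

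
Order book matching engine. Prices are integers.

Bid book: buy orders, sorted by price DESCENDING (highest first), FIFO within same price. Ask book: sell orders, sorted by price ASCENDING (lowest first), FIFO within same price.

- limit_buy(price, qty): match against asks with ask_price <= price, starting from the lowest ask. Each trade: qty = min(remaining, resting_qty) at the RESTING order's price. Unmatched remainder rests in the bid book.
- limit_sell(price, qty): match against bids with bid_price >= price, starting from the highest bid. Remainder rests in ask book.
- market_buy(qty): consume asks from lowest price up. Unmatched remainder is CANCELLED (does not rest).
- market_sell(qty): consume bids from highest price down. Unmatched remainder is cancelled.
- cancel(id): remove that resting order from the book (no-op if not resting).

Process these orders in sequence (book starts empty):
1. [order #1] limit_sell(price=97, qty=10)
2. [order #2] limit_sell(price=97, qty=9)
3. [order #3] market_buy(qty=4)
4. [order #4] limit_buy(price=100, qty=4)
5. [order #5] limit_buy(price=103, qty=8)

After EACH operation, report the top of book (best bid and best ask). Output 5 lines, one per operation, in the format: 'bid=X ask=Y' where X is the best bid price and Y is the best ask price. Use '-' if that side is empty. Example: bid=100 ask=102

Answer: bid=- ask=97
bid=- ask=97
bid=- ask=97
bid=- ask=97
bid=- ask=97

Derivation:
After op 1 [order #1] limit_sell(price=97, qty=10): fills=none; bids=[-] asks=[#1:10@97]
After op 2 [order #2] limit_sell(price=97, qty=9): fills=none; bids=[-] asks=[#1:10@97 #2:9@97]
After op 3 [order #3] market_buy(qty=4): fills=#3x#1:4@97; bids=[-] asks=[#1:6@97 #2:9@97]
After op 4 [order #4] limit_buy(price=100, qty=4): fills=#4x#1:4@97; bids=[-] asks=[#1:2@97 #2:9@97]
After op 5 [order #5] limit_buy(price=103, qty=8): fills=#5x#1:2@97 #5x#2:6@97; bids=[-] asks=[#2:3@97]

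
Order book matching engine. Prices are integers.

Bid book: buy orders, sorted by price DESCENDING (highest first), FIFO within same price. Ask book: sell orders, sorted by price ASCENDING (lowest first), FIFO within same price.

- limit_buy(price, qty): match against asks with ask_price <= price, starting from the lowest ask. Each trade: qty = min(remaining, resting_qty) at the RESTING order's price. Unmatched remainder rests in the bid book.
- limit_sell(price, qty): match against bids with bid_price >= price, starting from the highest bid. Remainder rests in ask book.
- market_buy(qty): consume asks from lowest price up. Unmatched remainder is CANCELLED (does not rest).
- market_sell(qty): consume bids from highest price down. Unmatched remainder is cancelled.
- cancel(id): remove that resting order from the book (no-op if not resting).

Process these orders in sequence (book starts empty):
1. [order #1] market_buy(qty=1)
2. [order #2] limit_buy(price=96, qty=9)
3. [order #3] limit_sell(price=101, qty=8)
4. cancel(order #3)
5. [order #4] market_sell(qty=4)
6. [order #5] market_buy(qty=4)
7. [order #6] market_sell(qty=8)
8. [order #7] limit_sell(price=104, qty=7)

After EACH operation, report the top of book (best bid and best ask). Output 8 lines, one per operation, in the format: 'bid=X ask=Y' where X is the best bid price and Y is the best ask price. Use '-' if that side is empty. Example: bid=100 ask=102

Answer: bid=- ask=-
bid=96 ask=-
bid=96 ask=101
bid=96 ask=-
bid=96 ask=-
bid=96 ask=-
bid=- ask=-
bid=- ask=104

Derivation:
After op 1 [order #1] market_buy(qty=1): fills=none; bids=[-] asks=[-]
After op 2 [order #2] limit_buy(price=96, qty=9): fills=none; bids=[#2:9@96] asks=[-]
After op 3 [order #3] limit_sell(price=101, qty=8): fills=none; bids=[#2:9@96] asks=[#3:8@101]
After op 4 cancel(order #3): fills=none; bids=[#2:9@96] asks=[-]
After op 5 [order #4] market_sell(qty=4): fills=#2x#4:4@96; bids=[#2:5@96] asks=[-]
After op 6 [order #5] market_buy(qty=4): fills=none; bids=[#2:5@96] asks=[-]
After op 7 [order #6] market_sell(qty=8): fills=#2x#6:5@96; bids=[-] asks=[-]
After op 8 [order #7] limit_sell(price=104, qty=7): fills=none; bids=[-] asks=[#7:7@104]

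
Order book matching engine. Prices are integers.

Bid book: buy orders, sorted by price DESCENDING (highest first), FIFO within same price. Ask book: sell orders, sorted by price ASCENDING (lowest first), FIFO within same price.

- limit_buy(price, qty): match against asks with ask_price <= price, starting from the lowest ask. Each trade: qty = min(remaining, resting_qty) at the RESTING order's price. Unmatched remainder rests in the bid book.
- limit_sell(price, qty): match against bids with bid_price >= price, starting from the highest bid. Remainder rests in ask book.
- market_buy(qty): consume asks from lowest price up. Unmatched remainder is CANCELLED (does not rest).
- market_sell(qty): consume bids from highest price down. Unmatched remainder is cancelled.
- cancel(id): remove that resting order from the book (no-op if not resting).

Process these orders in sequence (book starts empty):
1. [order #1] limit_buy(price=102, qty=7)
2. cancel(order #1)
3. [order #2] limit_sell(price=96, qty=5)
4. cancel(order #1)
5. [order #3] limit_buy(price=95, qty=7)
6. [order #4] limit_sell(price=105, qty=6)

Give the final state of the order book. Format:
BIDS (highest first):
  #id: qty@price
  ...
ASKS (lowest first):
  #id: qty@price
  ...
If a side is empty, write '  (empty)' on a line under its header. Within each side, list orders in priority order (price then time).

After op 1 [order #1] limit_buy(price=102, qty=7): fills=none; bids=[#1:7@102] asks=[-]
After op 2 cancel(order #1): fills=none; bids=[-] asks=[-]
After op 3 [order #2] limit_sell(price=96, qty=5): fills=none; bids=[-] asks=[#2:5@96]
After op 4 cancel(order #1): fills=none; bids=[-] asks=[#2:5@96]
After op 5 [order #3] limit_buy(price=95, qty=7): fills=none; bids=[#3:7@95] asks=[#2:5@96]
After op 6 [order #4] limit_sell(price=105, qty=6): fills=none; bids=[#3:7@95] asks=[#2:5@96 #4:6@105]

Answer: BIDS (highest first):
  #3: 7@95
ASKS (lowest first):
  #2: 5@96
  #4: 6@105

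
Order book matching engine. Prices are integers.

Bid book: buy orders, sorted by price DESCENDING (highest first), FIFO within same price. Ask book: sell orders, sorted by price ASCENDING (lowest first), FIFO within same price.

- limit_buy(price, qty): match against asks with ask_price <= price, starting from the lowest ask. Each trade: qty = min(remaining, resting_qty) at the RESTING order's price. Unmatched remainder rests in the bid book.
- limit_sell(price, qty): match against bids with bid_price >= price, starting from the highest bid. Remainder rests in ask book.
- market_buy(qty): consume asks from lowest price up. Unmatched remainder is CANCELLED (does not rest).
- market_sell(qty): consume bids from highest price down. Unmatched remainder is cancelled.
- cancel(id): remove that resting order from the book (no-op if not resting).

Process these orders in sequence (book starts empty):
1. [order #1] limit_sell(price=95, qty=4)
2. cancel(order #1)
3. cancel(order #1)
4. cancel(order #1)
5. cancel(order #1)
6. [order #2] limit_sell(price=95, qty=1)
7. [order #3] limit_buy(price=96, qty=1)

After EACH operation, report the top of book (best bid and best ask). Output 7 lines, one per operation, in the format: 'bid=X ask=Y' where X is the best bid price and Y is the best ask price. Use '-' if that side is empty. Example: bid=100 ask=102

After op 1 [order #1] limit_sell(price=95, qty=4): fills=none; bids=[-] asks=[#1:4@95]
After op 2 cancel(order #1): fills=none; bids=[-] asks=[-]
After op 3 cancel(order #1): fills=none; bids=[-] asks=[-]
After op 4 cancel(order #1): fills=none; bids=[-] asks=[-]
After op 5 cancel(order #1): fills=none; bids=[-] asks=[-]
After op 6 [order #2] limit_sell(price=95, qty=1): fills=none; bids=[-] asks=[#2:1@95]
After op 7 [order #3] limit_buy(price=96, qty=1): fills=#3x#2:1@95; bids=[-] asks=[-]

Answer: bid=- ask=95
bid=- ask=-
bid=- ask=-
bid=- ask=-
bid=- ask=-
bid=- ask=95
bid=- ask=-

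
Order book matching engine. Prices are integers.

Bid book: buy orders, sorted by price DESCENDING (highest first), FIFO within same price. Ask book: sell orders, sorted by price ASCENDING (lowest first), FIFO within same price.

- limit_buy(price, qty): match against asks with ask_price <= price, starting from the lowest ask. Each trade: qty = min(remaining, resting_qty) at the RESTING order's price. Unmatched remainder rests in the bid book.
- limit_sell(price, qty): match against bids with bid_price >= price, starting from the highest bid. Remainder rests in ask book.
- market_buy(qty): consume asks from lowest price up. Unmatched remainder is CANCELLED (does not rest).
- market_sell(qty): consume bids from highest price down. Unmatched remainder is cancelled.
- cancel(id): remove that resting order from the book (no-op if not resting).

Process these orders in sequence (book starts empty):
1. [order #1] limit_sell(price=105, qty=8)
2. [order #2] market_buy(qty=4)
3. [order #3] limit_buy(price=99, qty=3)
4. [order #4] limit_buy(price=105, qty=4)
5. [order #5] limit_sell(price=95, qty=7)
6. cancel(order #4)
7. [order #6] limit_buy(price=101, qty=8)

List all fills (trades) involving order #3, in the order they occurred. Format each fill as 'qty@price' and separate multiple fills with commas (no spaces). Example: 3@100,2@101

Answer: 3@99

Derivation:
After op 1 [order #1] limit_sell(price=105, qty=8): fills=none; bids=[-] asks=[#1:8@105]
After op 2 [order #2] market_buy(qty=4): fills=#2x#1:4@105; bids=[-] asks=[#1:4@105]
After op 3 [order #3] limit_buy(price=99, qty=3): fills=none; bids=[#3:3@99] asks=[#1:4@105]
After op 4 [order #4] limit_buy(price=105, qty=4): fills=#4x#1:4@105; bids=[#3:3@99] asks=[-]
After op 5 [order #5] limit_sell(price=95, qty=7): fills=#3x#5:3@99; bids=[-] asks=[#5:4@95]
After op 6 cancel(order #4): fills=none; bids=[-] asks=[#5:4@95]
After op 7 [order #6] limit_buy(price=101, qty=8): fills=#6x#5:4@95; bids=[#6:4@101] asks=[-]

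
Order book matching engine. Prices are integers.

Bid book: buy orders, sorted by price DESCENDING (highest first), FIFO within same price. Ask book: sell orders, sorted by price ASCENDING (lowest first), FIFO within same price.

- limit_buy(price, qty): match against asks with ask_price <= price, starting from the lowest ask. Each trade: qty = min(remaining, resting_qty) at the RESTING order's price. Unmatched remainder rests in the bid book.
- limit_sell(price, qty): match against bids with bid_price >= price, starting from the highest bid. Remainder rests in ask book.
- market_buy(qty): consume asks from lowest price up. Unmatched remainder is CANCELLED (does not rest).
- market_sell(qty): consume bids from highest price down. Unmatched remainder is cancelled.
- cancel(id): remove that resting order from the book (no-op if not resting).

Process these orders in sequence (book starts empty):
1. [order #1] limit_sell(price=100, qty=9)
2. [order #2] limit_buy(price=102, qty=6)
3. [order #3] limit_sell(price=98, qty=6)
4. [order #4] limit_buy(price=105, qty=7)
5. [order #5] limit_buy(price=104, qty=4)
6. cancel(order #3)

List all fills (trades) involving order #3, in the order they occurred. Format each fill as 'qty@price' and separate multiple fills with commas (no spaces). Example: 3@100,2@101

After op 1 [order #1] limit_sell(price=100, qty=9): fills=none; bids=[-] asks=[#1:9@100]
After op 2 [order #2] limit_buy(price=102, qty=6): fills=#2x#1:6@100; bids=[-] asks=[#1:3@100]
After op 3 [order #3] limit_sell(price=98, qty=6): fills=none; bids=[-] asks=[#3:6@98 #1:3@100]
After op 4 [order #4] limit_buy(price=105, qty=7): fills=#4x#3:6@98 #4x#1:1@100; bids=[-] asks=[#1:2@100]
After op 5 [order #5] limit_buy(price=104, qty=4): fills=#5x#1:2@100; bids=[#5:2@104] asks=[-]
After op 6 cancel(order #3): fills=none; bids=[#5:2@104] asks=[-]

Answer: 6@98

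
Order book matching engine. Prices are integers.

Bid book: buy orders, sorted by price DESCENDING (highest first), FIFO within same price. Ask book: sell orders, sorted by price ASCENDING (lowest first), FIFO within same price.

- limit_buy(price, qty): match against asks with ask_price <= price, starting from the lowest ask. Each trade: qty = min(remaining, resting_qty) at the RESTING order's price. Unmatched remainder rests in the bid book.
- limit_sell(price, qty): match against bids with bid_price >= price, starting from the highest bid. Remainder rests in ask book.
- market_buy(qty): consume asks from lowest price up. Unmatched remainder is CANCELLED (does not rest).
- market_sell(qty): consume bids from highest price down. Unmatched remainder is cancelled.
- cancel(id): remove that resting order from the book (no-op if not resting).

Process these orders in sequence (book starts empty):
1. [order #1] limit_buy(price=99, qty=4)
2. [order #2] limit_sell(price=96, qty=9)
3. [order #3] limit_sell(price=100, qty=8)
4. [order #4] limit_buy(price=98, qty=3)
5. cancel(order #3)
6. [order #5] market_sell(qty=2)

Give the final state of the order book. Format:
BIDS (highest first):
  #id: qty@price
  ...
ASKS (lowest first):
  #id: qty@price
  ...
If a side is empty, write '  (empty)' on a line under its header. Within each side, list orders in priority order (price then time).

Answer: BIDS (highest first):
  (empty)
ASKS (lowest first):
  #2: 2@96

Derivation:
After op 1 [order #1] limit_buy(price=99, qty=4): fills=none; bids=[#1:4@99] asks=[-]
After op 2 [order #2] limit_sell(price=96, qty=9): fills=#1x#2:4@99; bids=[-] asks=[#2:5@96]
After op 3 [order #3] limit_sell(price=100, qty=8): fills=none; bids=[-] asks=[#2:5@96 #3:8@100]
After op 4 [order #4] limit_buy(price=98, qty=3): fills=#4x#2:3@96; bids=[-] asks=[#2:2@96 #3:8@100]
After op 5 cancel(order #3): fills=none; bids=[-] asks=[#2:2@96]
After op 6 [order #5] market_sell(qty=2): fills=none; bids=[-] asks=[#2:2@96]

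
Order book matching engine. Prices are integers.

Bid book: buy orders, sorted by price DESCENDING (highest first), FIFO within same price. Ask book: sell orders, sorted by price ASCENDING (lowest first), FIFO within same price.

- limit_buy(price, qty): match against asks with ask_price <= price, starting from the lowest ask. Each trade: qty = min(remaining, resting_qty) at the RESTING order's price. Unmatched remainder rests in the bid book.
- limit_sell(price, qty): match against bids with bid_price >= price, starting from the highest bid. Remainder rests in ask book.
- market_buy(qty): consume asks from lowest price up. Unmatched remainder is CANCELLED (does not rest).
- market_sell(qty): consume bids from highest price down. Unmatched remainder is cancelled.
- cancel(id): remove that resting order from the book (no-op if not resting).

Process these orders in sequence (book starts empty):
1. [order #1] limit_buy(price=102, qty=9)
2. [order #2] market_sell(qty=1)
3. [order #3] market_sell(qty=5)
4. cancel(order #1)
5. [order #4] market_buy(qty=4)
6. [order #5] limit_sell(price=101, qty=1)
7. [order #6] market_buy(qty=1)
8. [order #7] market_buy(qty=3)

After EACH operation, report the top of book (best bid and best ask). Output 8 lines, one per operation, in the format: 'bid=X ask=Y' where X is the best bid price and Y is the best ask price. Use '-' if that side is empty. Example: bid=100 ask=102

After op 1 [order #1] limit_buy(price=102, qty=9): fills=none; bids=[#1:9@102] asks=[-]
After op 2 [order #2] market_sell(qty=1): fills=#1x#2:1@102; bids=[#1:8@102] asks=[-]
After op 3 [order #3] market_sell(qty=5): fills=#1x#3:5@102; bids=[#1:3@102] asks=[-]
After op 4 cancel(order #1): fills=none; bids=[-] asks=[-]
After op 5 [order #4] market_buy(qty=4): fills=none; bids=[-] asks=[-]
After op 6 [order #5] limit_sell(price=101, qty=1): fills=none; bids=[-] asks=[#5:1@101]
After op 7 [order #6] market_buy(qty=1): fills=#6x#5:1@101; bids=[-] asks=[-]
After op 8 [order #7] market_buy(qty=3): fills=none; bids=[-] asks=[-]

Answer: bid=102 ask=-
bid=102 ask=-
bid=102 ask=-
bid=- ask=-
bid=- ask=-
bid=- ask=101
bid=- ask=-
bid=- ask=-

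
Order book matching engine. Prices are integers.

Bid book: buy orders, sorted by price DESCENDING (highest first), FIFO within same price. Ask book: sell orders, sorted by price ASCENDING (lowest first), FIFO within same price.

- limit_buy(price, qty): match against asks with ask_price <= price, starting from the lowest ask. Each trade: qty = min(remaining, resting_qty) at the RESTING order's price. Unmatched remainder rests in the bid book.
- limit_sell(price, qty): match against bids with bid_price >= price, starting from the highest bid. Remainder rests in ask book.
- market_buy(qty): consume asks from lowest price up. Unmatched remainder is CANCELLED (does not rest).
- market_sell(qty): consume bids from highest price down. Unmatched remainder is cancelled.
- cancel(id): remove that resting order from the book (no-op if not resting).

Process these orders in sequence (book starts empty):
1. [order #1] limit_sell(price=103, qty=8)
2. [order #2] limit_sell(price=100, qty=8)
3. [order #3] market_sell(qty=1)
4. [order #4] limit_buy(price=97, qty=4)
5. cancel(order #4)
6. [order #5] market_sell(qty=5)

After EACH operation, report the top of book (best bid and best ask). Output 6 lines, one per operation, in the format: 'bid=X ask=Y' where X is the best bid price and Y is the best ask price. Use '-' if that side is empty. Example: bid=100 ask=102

After op 1 [order #1] limit_sell(price=103, qty=8): fills=none; bids=[-] asks=[#1:8@103]
After op 2 [order #2] limit_sell(price=100, qty=8): fills=none; bids=[-] asks=[#2:8@100 #1:8@103]
After op 3 [order #3] market_sell(qty=1): fills=none; bids=[-] asks=[#2:8@100 #1:8@103]
After op 4 [order #4] limit_buy(price=97, qty=4): fills=none; bids=[#4:4@97] asks=[#2:8@100 #1:8@103]
After op 5 cancel(order #4): fills=none; bids=[-] asks=[#2:8@100 #1:8@103]
After op 6 [order #5] market_sell(qty=5): fills=none; bids=[-] asks=[#2:8@100 #1:8@103]

Answer: bid=- ask=103
bid=- ask=100
bid=- ask=100
bid=97 ask=100
bid=- ask=100
bid=- ask=100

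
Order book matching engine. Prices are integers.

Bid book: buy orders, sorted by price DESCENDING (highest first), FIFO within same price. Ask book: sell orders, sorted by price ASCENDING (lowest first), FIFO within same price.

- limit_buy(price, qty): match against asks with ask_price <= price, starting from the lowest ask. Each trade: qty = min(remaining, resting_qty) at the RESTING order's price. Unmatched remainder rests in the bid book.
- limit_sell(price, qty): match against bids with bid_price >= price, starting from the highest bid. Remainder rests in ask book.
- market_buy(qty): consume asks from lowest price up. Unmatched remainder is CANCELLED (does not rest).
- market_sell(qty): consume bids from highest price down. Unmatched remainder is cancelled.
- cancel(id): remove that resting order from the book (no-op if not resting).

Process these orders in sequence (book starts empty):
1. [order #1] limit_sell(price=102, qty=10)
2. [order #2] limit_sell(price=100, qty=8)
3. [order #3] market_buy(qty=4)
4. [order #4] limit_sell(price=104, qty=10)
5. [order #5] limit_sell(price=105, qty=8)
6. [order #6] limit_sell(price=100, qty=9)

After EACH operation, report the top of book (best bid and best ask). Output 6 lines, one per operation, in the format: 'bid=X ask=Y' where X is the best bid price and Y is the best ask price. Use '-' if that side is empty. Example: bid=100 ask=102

After op 1 [order #1] limit_sell(price=102, qty=10): fills=none; bids=[-] asks=[#1:10@102]
After op 2 [order #2] limit_sell(price=100, qty=8): fills=none; bids=[-] asks=[#2:8@100 #1:10@102]
After op 3 [order #3] market_buy(qty=4): fills=#3x#2:4@100; bids=[-] asks=[#2:4@100 #1:10@102]
After op 4 [order #4] limit_sell(price=104, qty=10): fills=none; bids=[-] asks=[#2:4@100 #1:10@102 #4:10@104]
After op 5 [order #5] limit_sell(price=105, qty=8): fills=none; bids=[-] asks=[#2:4@100 #1:10@102 #4:10@104 #5:8@105]
After op 6 [order #6] limit_sell(price=100, qty=9): fills=none; bids=[-] asks=[#2:4@100 #6:9@100 #1:10@102 #4:10@104 #5:8@105]

Answer: bid=- ask=102
bid=- ask=100
bid=- ask=100
bid=- ask=100
bid=- ask=100
bid=- ask=100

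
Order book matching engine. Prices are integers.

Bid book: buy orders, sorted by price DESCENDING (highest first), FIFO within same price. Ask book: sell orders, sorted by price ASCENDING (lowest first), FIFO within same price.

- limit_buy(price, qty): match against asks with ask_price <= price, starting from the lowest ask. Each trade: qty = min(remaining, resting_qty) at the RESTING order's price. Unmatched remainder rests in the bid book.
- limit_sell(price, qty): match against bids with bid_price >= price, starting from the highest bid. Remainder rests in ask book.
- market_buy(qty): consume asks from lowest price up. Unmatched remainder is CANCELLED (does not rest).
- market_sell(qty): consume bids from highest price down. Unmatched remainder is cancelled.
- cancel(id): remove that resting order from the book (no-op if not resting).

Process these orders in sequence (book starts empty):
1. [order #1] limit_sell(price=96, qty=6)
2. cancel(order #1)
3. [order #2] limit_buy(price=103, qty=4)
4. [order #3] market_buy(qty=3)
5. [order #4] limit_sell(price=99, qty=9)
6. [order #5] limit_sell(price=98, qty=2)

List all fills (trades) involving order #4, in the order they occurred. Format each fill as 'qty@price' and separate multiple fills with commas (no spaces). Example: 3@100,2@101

Answer: 4@103

Derivation:
After op 1 [order #1] limit_sell(price=96, qty=6): fills=none; bids=[-] asks=[#1:6@96]
After op 2 cancel(order #1): fills=none; bids=[-] asks=[-]
After op 3 [order #2] limit_buy(price=103, qty=4): fills=none; bids=[#2:4@103] asks=[-]
After op 4 [order #3] market_buy(qty=3): fills=none; bids=[#2:4@103] asks=[-]
After op 5 [order #4] limit_sell(price=99, qty=9): fills=#2x#4:4@103; bids=[-] asks=[#4:5@99]
After op 6 [order #5] limit_sell(price=98, qty=2): fills=none; bids=[-] asks=[#5:2@98 #4:5@99]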